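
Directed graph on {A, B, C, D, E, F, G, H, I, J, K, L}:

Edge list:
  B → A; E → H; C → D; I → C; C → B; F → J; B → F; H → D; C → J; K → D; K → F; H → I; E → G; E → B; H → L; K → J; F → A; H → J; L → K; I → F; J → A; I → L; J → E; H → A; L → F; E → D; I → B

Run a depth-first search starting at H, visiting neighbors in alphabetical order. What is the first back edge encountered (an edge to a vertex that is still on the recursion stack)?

DFS from H (visiting neighbors in alphabetical order); mark gray on enter, black on exit:
H gray
  A gray
  A black
  D gray
  D black
  I gray
    B gray
      B→A: A black — skip
      F gray
        F→A: A black — skip
        J gray
          J→A: A black — skip
          E gray
            E→B: B is gray → back edge
First back edge: E → B.

E->B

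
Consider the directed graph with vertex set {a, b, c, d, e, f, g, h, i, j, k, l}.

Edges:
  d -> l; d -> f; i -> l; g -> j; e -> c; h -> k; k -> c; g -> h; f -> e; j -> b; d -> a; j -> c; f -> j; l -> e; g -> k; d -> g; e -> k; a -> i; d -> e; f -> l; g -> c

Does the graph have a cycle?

No

DFS with white/gray/black marking, starting from k:
k gray
  c gray
  c black
k black
a gray
  i gray
    l gray
      e gray
        e→k: k black — skip
        e→c: c black — skip
      e black
    l black
  i black
a black
b gray
b black
d gray
  g gray
    j gray
      j→b: b black — skip
      j→c: c black — skip
    j black
    h gray
      h→k: k black — skip
    h black
    g→c: c black — skip
    g→k: k black — skip
  g black
  f gray
    f→e: e black — skip
    f→j: j black — skip
    f→l: l black — skip
  f black
  d→e: e black — skip
  d→a: a black — skip
  d→l: l black — skip
d black
Every edge goes to a white or black vertex — no back edge, so the graph is acyclic.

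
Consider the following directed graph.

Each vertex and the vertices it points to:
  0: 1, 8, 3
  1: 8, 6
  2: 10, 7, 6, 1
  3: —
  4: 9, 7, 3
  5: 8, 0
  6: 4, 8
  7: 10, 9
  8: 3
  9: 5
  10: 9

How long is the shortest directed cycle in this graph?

For each vertex v, BFS finds the shortest path from v back to v.
The shortest such closed walk is 6 → 4 → 9 → 5 → 0 → 1 → 6, length 6.

6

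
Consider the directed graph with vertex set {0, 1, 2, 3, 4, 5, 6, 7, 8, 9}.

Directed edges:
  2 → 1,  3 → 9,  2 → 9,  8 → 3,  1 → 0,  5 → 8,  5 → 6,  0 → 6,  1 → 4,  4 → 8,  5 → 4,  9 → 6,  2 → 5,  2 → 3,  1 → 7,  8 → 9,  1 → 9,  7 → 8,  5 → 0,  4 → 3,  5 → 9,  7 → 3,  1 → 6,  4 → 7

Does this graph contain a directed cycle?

DFS with white/gray/black marking, starting from 5:
5 gray
  6 gray
  6 black
  9 gray
    9→6: 6 black — skip
  9 black
  0 gray
    0→6: 6 black — skip
  0 black
  4 gray
    3 gray
      3→9: 9 black — skip
    3 black
    8 gray
      8→3: 3 black — skip
      8→9: 9 black — skip
    8 black
    7 gray
      7→3: 3 black — skip
      7→8: 8 black — skip
    7 black
  4 black
  5→8: 8 black — skip
5 black
1 gray
  1→4: 4 black — skip
  1→0: 0 black — skip
  1→7: 7 black — skip
  1→9: 9 black — skip
  1→6: 6 black — skip
1 black
2 gray
  2→3: 3 black — skip
  2→1: 1 black — skip
  2→5: 5 black — skip
  2→9: 9 black — skip
2 black
Every edge goes to a white or black vertex — no back edge, so the graph is acyclic.

No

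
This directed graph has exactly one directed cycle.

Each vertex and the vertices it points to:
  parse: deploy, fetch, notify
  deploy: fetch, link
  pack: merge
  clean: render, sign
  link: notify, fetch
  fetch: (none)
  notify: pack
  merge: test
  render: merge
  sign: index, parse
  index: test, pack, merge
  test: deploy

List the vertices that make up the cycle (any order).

link, pack, test, merge, deploy, notify

DFS with gray/black marking from deploy:
deploy gray
  fetch gray
  fetch black
  link gray
    notify gray
      pack gray
        merge gray
          test gray
            test→deploy: deploy is gray → back edge
Back edge closes the cycle deploy → link → notify → pack → merge → test → deploy; its vertices are {link, pack, test, merge, deploy, notify}.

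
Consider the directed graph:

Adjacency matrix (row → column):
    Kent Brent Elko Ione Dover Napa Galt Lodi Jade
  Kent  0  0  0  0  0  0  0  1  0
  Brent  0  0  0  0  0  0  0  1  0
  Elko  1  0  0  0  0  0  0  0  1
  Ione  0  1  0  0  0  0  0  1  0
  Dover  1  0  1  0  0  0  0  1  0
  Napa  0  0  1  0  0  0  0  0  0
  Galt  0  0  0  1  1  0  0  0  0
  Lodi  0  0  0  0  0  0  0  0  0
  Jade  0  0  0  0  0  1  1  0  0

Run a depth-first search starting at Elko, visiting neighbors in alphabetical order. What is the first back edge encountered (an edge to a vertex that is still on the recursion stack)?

DFS from Elko (visiting neighbors in alphabetical order); mark gray on enter, black on exit:
Elko gray
  Jade gray
    Galt gray
      Dover gray
        Dover→Elko: Elko is gray → back edge
First back edge: Dover → Elko.

Dover->Elko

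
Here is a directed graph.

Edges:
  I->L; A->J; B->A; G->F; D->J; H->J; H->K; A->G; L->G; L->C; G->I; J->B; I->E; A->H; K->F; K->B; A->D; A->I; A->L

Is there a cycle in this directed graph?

Yes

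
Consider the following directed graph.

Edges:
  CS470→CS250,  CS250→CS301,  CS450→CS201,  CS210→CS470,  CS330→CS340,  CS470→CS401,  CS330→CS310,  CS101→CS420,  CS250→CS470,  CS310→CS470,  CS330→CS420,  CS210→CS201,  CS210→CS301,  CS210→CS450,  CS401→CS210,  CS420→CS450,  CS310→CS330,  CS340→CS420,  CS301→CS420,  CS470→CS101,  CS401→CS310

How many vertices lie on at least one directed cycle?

A vertex is on a directed cycle iff it belongs to a strongly connected component of size ≥ 2 (or has a self-loop).
The vertices on cycles are {CS210, CS250, CS310, CS330, CS401, CS470} — 6 in total.

6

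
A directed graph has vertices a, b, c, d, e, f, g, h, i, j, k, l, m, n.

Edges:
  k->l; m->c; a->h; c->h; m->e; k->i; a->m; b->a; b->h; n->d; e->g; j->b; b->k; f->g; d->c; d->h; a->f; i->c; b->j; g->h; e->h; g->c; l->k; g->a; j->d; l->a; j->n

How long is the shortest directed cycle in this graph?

For each vertex v, BFS finds the shortest path from v back to v.
The shortest such closed walk is j → b → j, length 2.

2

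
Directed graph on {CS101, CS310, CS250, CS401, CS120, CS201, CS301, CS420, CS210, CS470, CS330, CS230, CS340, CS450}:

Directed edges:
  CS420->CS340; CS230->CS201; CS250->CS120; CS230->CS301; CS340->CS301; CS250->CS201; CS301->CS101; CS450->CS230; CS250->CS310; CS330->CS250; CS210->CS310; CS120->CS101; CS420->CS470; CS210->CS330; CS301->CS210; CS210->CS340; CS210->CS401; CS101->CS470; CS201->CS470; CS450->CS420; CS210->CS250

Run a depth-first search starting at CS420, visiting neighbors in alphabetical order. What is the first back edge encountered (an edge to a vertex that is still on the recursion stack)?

CS210→CS340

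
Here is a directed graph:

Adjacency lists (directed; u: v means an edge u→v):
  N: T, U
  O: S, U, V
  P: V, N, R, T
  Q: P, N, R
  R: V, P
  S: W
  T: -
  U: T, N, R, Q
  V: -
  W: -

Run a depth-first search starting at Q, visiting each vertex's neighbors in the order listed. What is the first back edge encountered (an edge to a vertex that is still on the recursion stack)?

U→N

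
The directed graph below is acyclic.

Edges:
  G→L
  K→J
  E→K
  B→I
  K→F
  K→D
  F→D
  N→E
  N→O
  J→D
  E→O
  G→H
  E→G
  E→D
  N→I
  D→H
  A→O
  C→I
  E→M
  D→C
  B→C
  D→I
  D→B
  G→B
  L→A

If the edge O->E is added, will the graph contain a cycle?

Adding O→E creates a cycle iff E can already reach O.
Path from E: E → O.
So E → … → O → E is a cycle.

Yes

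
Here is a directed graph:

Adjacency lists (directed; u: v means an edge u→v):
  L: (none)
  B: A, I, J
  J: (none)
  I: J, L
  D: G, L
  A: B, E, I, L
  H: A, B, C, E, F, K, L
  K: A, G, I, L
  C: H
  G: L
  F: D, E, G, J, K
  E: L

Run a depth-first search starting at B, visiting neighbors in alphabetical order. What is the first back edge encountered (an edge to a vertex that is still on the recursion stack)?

DFS from B (visiting neighbors in alphabetical order); mark gray on enter, black on exit:
B gray
  A gray
    A→B: B is gray → back edge
First back edge: A → B.

A->B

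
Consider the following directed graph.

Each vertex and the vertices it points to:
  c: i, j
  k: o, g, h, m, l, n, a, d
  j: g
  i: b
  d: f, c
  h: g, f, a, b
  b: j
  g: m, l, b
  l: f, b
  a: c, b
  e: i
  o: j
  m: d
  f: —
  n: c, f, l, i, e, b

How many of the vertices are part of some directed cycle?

8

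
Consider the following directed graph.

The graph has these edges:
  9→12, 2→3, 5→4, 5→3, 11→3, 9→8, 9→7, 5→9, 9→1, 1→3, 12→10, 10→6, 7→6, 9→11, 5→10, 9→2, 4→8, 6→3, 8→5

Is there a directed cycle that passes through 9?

9 is on a cycle iff 9 can reach itself via ≥1 edge.
9 → 8 → 5 → 9 — yes.

Yes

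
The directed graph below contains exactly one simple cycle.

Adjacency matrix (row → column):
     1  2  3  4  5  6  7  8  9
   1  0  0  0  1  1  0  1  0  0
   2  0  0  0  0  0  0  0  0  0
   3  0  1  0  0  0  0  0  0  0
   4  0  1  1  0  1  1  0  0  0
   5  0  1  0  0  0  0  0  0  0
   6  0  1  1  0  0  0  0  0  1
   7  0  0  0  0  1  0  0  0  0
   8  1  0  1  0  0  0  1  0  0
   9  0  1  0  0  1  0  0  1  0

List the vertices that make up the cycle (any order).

1, 4, 6, 8, 9

DFS with gray/black marking from 8:
8 gray
  7 gray
    5 gray
      2 gray
      2 black
    5 black
  7 black
  1 gray
    4 gray
      3 gray
        3→2: 2 black — skip
      3 black
      6 gray
        9 gray
          9→5: 5 black — skip
          9→2: 2 black — skip
          9→8: 8 is gray → back edge
Back edge closes the cycle 8 → 1 → 4 → 6 → 9 → 8; its vertices are {1, 4, 6, 8, 9}.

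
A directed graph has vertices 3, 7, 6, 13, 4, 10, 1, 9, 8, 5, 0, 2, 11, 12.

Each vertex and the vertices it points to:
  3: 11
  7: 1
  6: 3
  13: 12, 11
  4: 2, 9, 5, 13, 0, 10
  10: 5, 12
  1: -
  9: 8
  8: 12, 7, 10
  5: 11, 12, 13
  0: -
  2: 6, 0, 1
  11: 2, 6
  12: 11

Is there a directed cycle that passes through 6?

6 is on a cycle iff 6 can reach itself via ≥1 edge.
6 → 3 → 11 → 6 — yes.

Yes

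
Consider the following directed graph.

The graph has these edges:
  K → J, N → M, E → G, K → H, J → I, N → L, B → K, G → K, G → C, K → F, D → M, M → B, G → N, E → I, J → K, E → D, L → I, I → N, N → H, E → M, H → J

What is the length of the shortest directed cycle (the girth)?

For each vertex v, BFS finds the shortest path from v back to v.
The shortest such closed walk is K → J → K, length 2.

2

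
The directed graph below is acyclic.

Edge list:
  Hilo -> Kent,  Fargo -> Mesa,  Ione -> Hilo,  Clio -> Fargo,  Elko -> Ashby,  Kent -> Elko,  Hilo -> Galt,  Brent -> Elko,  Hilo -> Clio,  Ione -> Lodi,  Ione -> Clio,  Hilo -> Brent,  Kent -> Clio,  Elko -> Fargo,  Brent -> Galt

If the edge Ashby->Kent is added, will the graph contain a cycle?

Yes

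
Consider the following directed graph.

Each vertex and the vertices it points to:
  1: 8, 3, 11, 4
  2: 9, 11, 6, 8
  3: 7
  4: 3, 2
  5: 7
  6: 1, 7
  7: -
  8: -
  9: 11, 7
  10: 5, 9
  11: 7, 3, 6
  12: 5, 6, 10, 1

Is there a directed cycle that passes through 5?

No

5 lies on a cycle iff there is a path from 5 back to itself.
Exploring from 5, it never reaches itself; equivalently, its strongly connected component is a singleton.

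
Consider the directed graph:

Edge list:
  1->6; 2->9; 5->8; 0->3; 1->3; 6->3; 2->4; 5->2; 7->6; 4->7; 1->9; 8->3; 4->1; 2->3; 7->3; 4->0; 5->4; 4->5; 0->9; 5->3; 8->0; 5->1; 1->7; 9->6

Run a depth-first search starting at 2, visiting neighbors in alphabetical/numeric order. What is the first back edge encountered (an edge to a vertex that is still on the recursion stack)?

DFS from 2 (visiting neighbors in alphabetical/numeric order); mark gray on enter, black on exit:
2 gray
  3 gray
  3 black
  4 gray
    0 gray
      0→3: 3 black — skip
      9 gray
        6 gray
          6→3: 3 black — skip
        6 black
      9 black
    0 black
    1 gray
      1→3: 3 black — skip
      1→6: 6 black — skip
      7 gray
        7→3: 3 black — skip
        7→6: 6 black — skip
      7 black
      1→9: 9 black — skip
    1 black
    5 gray
      5→1: 1 black — skip
      5→2: 2 is gray → back edge
First back edge: 5 → 2.

5→2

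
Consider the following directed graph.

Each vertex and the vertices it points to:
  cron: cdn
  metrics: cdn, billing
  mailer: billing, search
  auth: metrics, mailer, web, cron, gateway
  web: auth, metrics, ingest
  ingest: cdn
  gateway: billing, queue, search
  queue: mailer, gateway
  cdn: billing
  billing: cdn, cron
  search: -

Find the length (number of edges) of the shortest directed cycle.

2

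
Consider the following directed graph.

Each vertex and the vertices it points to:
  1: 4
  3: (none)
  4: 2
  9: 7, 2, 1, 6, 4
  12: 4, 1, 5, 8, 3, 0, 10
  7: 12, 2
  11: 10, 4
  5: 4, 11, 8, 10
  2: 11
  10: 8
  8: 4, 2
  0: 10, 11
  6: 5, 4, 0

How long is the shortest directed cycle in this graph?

For each vertex v, BFS finds the shortest path from v back to v.
The shortest such closed walk is 2 → 11 → 4 → 2, length 3.

3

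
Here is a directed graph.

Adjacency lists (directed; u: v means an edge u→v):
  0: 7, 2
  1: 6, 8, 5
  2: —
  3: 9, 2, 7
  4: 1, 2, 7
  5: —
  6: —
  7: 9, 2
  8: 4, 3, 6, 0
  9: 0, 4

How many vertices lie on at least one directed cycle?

A vertex is on a directed cycle iff it belongs to a strongly connected component of size ≥ 2 (or has a self-loop).
The vertices on cycles are {0, 1, 3, 4, 7, 8, 9} — 7 in total.

7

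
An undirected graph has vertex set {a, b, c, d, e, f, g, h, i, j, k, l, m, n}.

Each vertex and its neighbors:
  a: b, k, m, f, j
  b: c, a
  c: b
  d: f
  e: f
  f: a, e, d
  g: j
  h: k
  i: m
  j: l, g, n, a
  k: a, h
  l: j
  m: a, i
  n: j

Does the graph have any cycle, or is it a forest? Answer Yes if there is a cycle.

No

DFS, tracking each vertex's parent; an edge to a visited non-parent vertex closes a cycle.
Start from l:
visit l (parent –)
  visit j (parent l)
    j–l: parent, skip
    visit g (parent j)
      g–j: parent, skip
    visit n (parent j)
      n–j: parent, skip
    visit a (parent j)
      visit b (parent a)
        visit c (parent b)
          c–b: parent, skip
        b–a: parent, skip
      visit k (parent a)
        k–a: parent, skip
        visit h (parent k)
          h–k: parent, skip
      visit m (parent a)
        m–a: parent, skip
        visit i (parent m)
          i–m: parent, skip
      visit f (parent a)
        f–a: parent, skip
        visit e (parent f)
          e–f: parent, skip
        visit d (parent f)
          d–f: parent, skip
      a–j: parent, skip
No non-parent visited neighbor found — the graph is a forest.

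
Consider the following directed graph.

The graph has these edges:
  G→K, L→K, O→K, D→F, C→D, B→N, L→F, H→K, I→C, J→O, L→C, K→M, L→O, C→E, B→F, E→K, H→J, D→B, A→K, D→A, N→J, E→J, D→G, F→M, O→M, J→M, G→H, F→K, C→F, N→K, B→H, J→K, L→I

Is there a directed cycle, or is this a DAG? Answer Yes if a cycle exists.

DFS with white/gray/black marking, starting from F:
F gray
  K gray
    M gray
    M black
  K black
  F→M: M black — skip
F black
A gray
  A→K: K black — skip
A black
B gray
  N gray
    N→K: K black — skip
    J gray
      J→M: M black — skip
      O gray
        O→M: M black — skip
        O→K: K black — skip
      O black
      J→K: K black — skip
    J black
  N black
  B→F: F black — skip
  H gray
    H→K: K black — skip
    H→J: J black — skip
  H black
B black
C gray
  E gray
    E→J: J black — skip
    E→K: K black — skip
  E black
  C→F: F black — skip
  D gray
    G gray
      G→K: K black — skip
      G→H: H black — skip
    G black
    D→B: B black — skip
    D→A: A black — skip
    D→F: F black — skip
  D black
C black
I gray
  I→C: C black — skip
I black
L gray
  L→F: F black — skip
  L→O: O black — skip
  L→I: I black — skip
  L→K: K black — skip
  L→C: C black — skip
L black
Every edge goes to a white or black vertex — no back edge, so the graph is acyclic.

No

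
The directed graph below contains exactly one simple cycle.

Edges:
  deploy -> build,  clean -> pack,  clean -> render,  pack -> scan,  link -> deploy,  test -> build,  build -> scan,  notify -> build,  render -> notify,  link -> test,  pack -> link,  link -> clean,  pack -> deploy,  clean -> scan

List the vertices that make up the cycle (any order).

link, pack, clean

DFS with gray/black marking from clean:
clean gray
  render gray
    notify gray
      build gray
        scan gray
        scan black
      build black
    notify black
  render black
  clean→scan: scan black — skip
  pack gray
    link gray
      deploy gray
        deploy→build: build black — skip
      deploy black
      test gray
        test→build: build black — skip
      test black
      link→clean: clean is gray → back edge
Back edge closes the cycle clean → pack → link → clean; its vertices are {link, pack, clean}.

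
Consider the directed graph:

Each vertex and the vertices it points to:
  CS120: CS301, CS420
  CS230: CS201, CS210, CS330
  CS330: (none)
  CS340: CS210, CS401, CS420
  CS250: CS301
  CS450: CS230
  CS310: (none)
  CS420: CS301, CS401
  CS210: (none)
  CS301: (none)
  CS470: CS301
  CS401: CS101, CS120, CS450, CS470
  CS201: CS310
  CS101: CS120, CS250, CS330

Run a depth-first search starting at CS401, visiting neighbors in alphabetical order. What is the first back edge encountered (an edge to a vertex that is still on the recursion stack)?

DFS from CS401 (visiting neighbors in alphabetical order); mark gray on enter, black on exit:
CS401 gray
  CS101 gray
    CS120 gray
      CS301 gray
      CS301 black
      CS420 gray
        CS420→CS301: CS301 black — skip
        CS420→CS401: CS401 is gray → back edge
First back edge: CS420 → CS401.

CS420→CS401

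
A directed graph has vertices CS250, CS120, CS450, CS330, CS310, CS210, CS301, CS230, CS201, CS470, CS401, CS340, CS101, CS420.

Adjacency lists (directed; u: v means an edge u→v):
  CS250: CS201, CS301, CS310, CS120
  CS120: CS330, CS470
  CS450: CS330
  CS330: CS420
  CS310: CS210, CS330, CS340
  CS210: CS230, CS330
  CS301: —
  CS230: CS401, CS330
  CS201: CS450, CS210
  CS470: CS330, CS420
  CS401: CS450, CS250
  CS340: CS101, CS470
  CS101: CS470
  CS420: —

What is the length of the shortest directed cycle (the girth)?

5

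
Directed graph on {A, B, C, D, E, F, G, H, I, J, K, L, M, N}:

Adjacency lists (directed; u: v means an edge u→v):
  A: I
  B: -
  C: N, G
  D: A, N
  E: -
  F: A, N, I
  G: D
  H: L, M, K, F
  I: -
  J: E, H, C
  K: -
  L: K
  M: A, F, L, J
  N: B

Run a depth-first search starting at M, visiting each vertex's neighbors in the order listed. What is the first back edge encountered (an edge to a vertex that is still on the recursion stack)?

H→M

DFS from M (visiting each vertex's neighbors in the order listed); mark gray on enter, black on exit:
M gray
  A gray
    I gray
    I black
  A black
  F gray
    F→A: A black — skip
    N gray
      B gray
      B black
    N black
    F→I: I black — skip
  F black
  L gray
    K gray
    K black
  L black
  J gray
    E gray
    E black
    H gray
      H→L: L black — skip
      H→M: M is gray → back edge
First back edge: H → M.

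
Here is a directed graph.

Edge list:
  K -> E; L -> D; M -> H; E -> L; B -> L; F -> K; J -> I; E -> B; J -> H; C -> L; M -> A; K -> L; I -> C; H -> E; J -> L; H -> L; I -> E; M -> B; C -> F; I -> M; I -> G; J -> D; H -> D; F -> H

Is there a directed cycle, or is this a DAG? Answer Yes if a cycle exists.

DFS with white/gray/black marking, starting from K:
K gray
  E gray
    L gray
      D gray
      D black
    L black
    B gray
      B→L: L black — skip
    B black
  E black
  K→L: L black — skip
K black
A gray
A black
C gray
  C→L: L black — skip
  F gray
    F→K: K black — skip
    H gray
      H→L: L black — skip
      H→E: E black — skip
      H→D: D black — skip
    H black
  F black
C black
G gray
G black
I gray
  I→E: E black — skip
  M gray
    M→H: H black — skip
    M→A: A black — skip
    M→B: B black — skip
  M black
  I→C: C black — skip
  I→G: G black — skip
I black
J gray
  J→H: H black — skip
  J→I: I black — skip
  J→D: D black — skip
  J→L: L black — skip
J black
Every edge goes to a white or black vertex — no back edge, so the graph is acyclic.

No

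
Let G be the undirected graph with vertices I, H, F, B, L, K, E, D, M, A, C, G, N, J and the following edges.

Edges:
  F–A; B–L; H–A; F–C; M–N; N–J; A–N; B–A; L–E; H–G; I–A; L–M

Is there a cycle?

DFS, tracking each vertex's parent; an edge to a visited non-parent vertex closes a cycle.
Start from B:
visit B (parent –)
  visit A (parent B)
    A–B: parent, skip
    visit N (parent A)
      N–A: parent, skip
      visit J (parent N)
        J–N: parent, skip
      visit M (parent N)
        M–N: parent, skip
        visit L (parent M)
          L–B: B visited and ≠ parent → cycle
Cycle: B – A – N – M – L – B.

Yes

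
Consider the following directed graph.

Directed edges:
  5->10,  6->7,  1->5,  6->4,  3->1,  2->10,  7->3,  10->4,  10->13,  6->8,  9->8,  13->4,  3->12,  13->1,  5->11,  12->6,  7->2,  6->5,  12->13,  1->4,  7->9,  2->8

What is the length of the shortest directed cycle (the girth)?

4

For each vertex v, BFS finds the shortest path from v back to v.
The shortest such closed walk is 6 → 7 → 3 → 12 → 6, length 4.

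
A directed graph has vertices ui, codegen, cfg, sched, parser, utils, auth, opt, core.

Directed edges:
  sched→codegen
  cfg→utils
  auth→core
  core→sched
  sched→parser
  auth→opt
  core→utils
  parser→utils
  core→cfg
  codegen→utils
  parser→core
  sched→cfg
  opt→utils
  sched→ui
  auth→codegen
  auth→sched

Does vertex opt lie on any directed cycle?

No

opt lies on a cycle iff there is a path from opt back to itself.
Exploring from opt, it never reaches itself; equivalently, its strongly connected component is a singleton.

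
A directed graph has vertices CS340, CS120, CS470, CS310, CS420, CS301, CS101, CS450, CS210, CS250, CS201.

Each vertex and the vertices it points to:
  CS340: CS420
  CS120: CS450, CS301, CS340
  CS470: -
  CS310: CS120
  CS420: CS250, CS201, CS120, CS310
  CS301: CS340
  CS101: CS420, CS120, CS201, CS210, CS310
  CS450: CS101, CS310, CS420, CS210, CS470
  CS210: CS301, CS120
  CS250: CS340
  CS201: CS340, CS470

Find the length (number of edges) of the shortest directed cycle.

For each vertex v, BFS finds the shortest path from v back to v.
The shortest such closed walk is CS450 → CS101 → CS120 → CS450, length 3.

3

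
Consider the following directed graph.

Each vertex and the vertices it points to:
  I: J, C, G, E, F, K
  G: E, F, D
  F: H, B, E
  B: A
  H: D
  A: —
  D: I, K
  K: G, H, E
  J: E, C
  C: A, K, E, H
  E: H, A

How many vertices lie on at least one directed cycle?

A vertex is on a directed cycle iff it belongs to a strongly connected component of size ≥ 2 (or has a self-loop).
The vertices on cycles are {C, D, E, F, G, H, I, J, K} — 9 in total.

9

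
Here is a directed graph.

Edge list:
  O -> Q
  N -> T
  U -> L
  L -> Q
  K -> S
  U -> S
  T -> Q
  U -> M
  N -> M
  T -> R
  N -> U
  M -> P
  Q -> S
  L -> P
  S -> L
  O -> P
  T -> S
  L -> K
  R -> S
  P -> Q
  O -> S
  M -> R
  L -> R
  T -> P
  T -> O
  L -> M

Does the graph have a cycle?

DFS with white/gray/black marking, starting from L:
L gray
  R gray
    S gray
      S→L: L is gray → back edge
Back edge found, so a cycle exists: L → R → S → L.

Yes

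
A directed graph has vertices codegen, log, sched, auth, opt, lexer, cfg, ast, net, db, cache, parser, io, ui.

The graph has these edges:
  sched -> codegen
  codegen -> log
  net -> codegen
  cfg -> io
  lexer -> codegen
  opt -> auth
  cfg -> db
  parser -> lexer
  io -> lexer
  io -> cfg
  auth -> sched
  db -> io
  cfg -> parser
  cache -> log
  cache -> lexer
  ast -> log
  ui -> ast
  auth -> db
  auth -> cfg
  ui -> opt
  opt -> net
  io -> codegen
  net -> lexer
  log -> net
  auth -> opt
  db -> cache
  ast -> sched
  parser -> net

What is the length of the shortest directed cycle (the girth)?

For each vertex v, BFS finds the shortest path from v back to v.
The shortest such closed walk is opt → auth → opt, length 2.

2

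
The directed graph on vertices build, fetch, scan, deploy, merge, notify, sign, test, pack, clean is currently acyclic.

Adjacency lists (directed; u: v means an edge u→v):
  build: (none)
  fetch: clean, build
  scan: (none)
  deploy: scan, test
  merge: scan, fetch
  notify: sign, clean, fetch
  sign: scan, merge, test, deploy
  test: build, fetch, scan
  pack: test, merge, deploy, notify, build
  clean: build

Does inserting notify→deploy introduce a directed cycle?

Adding notify→deploy creates a cycle iff deploy can already reach notify.
Explore from deploy: no path reaches notify. The graph stays acyclic.

No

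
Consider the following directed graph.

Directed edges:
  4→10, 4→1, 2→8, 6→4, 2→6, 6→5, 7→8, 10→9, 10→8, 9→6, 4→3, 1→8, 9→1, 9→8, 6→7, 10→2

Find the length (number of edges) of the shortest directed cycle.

4

For each vertex v, BFS finds the shortest path from v back to v.
The shortest such closed walk is 6 → 4 → 10 → 9 → 6, length 4.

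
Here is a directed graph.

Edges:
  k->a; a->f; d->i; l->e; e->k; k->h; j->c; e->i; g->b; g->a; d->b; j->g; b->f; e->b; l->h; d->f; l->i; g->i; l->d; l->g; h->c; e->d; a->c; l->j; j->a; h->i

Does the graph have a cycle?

No

DFS with white/gray/black marking, starting from l:
l gray
  e gray
    i gray
    i black
    b gray
      f gray
      f black
    b black
    d gray
      d→f: f black — skip
      d→b: b black — skip
      d→i: i black — skip
    d black
    k gray
      h gray
        h→i: i black — skip
        c gray
        c black
      h black
      a gray
        a→c: c black — skip
        a→f: f black — skip
      a black
    k black
  e black
  g gray
    g→b: b black — skip
    g→a: a black — skip
    g→i: i black — skip
  g black
  j gray
    j→a: a black — skip
    j→c: c black — skip
    j→g: g black — skip
  j black
  l→d: d black — skip
  l→i: i black — skip
  l→h: h black — skip
l black
Every edge goes to a white or black vertex — no back edge, so the graph is acyclic.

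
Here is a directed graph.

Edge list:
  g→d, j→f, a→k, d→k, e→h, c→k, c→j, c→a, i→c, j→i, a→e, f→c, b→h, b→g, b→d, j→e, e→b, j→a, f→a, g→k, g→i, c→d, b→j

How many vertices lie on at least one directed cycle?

A vertex is on a directed cycle iff it belongs to a strongly connected component of size ≥ 2 (or has a self-loop).
The vertices on cycles are {a, b, c, e, f, g, i, j} — 8 in total.

8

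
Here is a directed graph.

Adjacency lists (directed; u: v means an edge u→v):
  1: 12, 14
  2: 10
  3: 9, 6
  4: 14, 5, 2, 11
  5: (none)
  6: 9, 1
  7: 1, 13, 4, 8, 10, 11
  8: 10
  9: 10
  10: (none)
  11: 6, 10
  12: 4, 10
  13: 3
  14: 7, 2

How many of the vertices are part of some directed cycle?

9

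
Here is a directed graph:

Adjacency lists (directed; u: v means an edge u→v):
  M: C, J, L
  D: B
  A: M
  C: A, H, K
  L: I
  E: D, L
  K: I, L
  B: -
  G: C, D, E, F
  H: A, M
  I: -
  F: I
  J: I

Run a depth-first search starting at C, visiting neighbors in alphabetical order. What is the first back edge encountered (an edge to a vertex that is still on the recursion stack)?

DFS from C (visiting neighbors in alphabetical order); mark gray on enter, black on exit:
C gray
  A gray
    M gray
      M→C: C is gray → back edge
First back edge: M → C.

M→C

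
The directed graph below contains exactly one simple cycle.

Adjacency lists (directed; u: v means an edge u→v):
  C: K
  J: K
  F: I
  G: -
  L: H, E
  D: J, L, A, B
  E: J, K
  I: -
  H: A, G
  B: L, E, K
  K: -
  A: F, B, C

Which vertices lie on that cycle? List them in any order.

DFS with gray/black marking from L:
L gray
  H gray
    A gray
      F gray
        I gray
        I black
      F black
      B gray
        B→L: L is gray → back edge
Back edge closes the cycle L → H → A → B → L; its vertices are {A, B, H, L}.

A, B, H, L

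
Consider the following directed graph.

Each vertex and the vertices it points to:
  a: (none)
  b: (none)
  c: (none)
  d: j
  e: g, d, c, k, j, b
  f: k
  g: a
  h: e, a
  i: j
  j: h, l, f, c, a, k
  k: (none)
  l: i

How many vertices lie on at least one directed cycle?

6

A vertex is on a directed cycle iff it belongs to a strongly connected component of size ≥ 2 (or has a self-loop).
The vertices on cycles are {d, e, h, i, j, l} — 6 in total.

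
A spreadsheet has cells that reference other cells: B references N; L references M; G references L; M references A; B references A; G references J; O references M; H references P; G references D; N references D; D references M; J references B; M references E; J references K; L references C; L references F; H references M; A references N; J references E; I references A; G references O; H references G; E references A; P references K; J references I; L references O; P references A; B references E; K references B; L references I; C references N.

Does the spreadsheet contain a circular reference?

DFS with white/gray/black marking, starting from B:
B gray
  N gray
    D gray
      M gray
        E gray
          A gray
            A→N: N is gray → back edge
Back edge found, so a cycle exists: N → D → M → E → A → N.

Yes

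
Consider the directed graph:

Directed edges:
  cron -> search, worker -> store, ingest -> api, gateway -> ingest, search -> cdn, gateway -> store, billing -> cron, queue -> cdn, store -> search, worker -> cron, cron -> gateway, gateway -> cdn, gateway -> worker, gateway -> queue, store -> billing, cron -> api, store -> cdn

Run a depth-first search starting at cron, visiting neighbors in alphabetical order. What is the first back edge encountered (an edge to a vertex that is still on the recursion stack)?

billing->cron

DFS from cron (visiting neighbors in alphabetical order); mark gray on enter, black on exit:
cron gray
  api gray
  api black
  gateway gray
    cdn gray
    cdn black
    ingest gray
      ingest→api: api black — skip
    ingest black
    queue gray
      queue→cdn: cdn black — skip
    queue black
    store gray
      billing gray
        billing→cron: cron is gray → back edge
First back edge: billing → cron.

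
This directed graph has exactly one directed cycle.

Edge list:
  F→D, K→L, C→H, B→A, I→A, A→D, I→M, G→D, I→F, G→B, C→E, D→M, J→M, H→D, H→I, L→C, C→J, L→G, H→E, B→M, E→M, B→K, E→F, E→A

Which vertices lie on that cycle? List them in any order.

DFS with gray/black marking from L:
L gray
  C gray
    J gray
      M gray
      M black
    J black
    H gray
      E gray
        A gray
          D gray
            D→M: M black — skip
          D black
        A black
        E→M: M black — skip
        F gray
          F→D: D black — skip
        F black
      E black
      I gray
        I→A: A black — skip
        I→M: M black — skip
        I→F: F black — skip
      I black
      H→D: D black — skip
    H black
    C→E: E black — skip
  C black
  G gray
    B gray
      B→M: M black — skip
      K gray
        K→L: L is gray → back edge
Back edge closes the cycle L → G → B → K → L; its vertices are {B, G, K, L}.

B, G, K, L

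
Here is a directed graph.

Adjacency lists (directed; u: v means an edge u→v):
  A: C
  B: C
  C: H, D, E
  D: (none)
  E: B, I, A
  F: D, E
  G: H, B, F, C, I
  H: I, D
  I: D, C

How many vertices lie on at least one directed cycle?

6

A vertex is on a directed cycle iff it belongs to a strongly connected component of size ≥ 2 (or has a self-loop).
The vertices on cycles are {A, B, C, E, H, I} — 6 in total.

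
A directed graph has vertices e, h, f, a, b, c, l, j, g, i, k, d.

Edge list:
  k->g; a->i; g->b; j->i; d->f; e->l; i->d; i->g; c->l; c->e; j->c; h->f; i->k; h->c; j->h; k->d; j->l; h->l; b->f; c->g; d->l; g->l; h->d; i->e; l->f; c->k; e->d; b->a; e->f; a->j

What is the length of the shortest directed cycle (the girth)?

4

For each vertex v, BFS finds the shortest path from v back to v.
The shortest such closed walk is a → i → g → b → a, length 4.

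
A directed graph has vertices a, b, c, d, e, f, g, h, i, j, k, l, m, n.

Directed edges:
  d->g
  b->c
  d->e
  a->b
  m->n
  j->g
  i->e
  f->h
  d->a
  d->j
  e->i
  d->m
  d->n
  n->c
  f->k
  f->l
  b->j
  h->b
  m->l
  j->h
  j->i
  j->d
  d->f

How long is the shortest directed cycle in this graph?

For each vertex v, BFS finds the shortest path from v back to v.
The shortest such closed walk is d → j → d, length 2.

2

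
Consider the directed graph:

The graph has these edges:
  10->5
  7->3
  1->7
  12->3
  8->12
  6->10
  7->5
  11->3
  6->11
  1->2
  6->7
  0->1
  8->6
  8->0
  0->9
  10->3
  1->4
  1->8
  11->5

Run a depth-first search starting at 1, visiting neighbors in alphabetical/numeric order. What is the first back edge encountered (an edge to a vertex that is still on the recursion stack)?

DFS from 1 (visiting neighbors in alphabetical/numeric order); mark gray on enter, black on exit:
1 gray
  2 gray
  2 black
  4 gray
  4 black
  7 gray
    3 gray
    3 black
    5 gray
    5 black
  7 black
  8 gray
    0 gray
      0→1: 1 is gray → back edge
First back edge: 0 → 1.

0->1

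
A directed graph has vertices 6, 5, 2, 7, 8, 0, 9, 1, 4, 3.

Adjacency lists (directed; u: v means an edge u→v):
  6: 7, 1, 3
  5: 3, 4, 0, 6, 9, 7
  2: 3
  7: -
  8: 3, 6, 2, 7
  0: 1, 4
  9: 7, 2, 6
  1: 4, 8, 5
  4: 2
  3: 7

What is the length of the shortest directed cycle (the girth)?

3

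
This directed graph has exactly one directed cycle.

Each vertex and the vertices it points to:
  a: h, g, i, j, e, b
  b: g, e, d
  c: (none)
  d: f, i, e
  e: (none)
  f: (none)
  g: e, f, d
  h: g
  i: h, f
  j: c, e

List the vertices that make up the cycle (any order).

d, g, h, i

DFS with gray/black marking from h:
h gray
  g gray
    e gray
    e black
    f gray
    f black
    d gray
      d→f: f black — skip
      i gray
        i→h: h is gray → back edge
Back edge closes the cycle h → g → d → i → h; its vertices are {d, g, h, i}.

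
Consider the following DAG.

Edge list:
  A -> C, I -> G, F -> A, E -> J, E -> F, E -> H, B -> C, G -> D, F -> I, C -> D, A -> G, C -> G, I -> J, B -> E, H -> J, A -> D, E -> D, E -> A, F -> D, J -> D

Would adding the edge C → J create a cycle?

No

Adding C→J creates a cycle iff J can already reach C.
Explore from J: no path reaches C. The graph stays acyclic.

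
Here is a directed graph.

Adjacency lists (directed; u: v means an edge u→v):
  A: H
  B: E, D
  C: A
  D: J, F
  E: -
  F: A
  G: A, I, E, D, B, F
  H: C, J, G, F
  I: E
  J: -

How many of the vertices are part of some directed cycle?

7

A vertex is on a directed cycle iff it belongs to a strongly connected component of size ≥ 2 (or has a self-loop).
The vertices on cycles are {A, B, C, D, F, G, H} — 7 in total.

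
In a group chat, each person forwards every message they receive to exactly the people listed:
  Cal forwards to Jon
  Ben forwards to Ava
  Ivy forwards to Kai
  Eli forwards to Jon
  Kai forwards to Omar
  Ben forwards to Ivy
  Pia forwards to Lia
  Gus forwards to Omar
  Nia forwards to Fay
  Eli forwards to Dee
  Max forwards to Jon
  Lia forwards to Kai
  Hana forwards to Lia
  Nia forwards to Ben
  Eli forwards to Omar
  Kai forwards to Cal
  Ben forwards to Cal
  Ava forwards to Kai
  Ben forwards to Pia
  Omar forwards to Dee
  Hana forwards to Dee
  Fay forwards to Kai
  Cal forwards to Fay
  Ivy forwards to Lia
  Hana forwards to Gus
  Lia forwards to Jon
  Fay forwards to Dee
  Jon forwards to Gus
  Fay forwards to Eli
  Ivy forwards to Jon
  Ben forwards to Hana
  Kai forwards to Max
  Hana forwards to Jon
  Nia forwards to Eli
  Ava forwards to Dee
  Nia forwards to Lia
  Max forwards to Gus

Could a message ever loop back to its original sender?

DFS with white/gray/black marking, starting from Eli:
Eli gray
  Jon gray
    Gus gray
      Omar gray
        Dee gray
        Dee black
      Omar black
    Gus black
  Jon black
  Eli→Dee: Dee black — skip
  Eli→Omar: Omar black — skip
Eli black
Hana gray
  Lia gray
    Lia→Jon: Jon black — skip
    Kai gray
      Kai→Omar: Omar black — skip
      Max gray
        Max→Gus: Gus black — skip
        Max→Jon: Jon black — skip
      Max black
      Cal gray
        Fay gray
          Fay→Kai: Kai is gray → back edge
Back edge found, so a cycle exists: Kai → Cal → Fay → Kai.

Yes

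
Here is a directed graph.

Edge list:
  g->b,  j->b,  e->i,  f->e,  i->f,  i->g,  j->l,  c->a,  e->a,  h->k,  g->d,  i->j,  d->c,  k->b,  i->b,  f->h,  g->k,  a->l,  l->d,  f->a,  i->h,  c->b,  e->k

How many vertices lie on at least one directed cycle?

A vertex is on a directed cycle iff it belongs to a strongly connected component of size ≥ 2 (or has a self-loop).
The vertices on cycles are {a, c, d, e, f, i, l} — 7 in total.

7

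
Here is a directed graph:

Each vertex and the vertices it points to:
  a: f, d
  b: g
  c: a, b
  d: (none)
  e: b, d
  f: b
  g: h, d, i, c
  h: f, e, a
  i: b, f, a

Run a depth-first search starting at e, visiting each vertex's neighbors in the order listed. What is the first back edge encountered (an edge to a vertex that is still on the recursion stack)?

DFS from e (visiting each vertex's neighbors in the order listed); mark gray on enter, black on exit:
e gray
  b gray
    g gray
      h gray
        f gray
          f→b: b is gray → back edge
First back edge: f → b.

f→b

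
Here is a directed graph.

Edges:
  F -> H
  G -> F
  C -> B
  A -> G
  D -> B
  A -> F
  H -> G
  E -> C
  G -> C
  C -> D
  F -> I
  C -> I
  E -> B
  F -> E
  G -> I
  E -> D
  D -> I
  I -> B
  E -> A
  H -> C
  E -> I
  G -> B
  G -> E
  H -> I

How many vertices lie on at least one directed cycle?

A vertex is on a directed cycle iff it belongs to a strongly connected component of size ≥ 2 (or has a self-loop).
The vertices on cycles are {A, E, F, G, H} — 5 in total.

5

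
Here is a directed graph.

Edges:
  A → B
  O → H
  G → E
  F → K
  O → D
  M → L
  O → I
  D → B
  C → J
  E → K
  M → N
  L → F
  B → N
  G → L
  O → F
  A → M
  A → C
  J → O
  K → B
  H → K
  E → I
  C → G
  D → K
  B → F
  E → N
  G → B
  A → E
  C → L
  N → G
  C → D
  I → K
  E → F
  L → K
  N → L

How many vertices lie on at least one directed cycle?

8

A vertex is on a directed cycle iff it belongs to a strongly connected component of size ≥ 2 (or has a self-loop).
The vertices on cycles are {B, E, F, G, I, K, L, N} — 8 in total.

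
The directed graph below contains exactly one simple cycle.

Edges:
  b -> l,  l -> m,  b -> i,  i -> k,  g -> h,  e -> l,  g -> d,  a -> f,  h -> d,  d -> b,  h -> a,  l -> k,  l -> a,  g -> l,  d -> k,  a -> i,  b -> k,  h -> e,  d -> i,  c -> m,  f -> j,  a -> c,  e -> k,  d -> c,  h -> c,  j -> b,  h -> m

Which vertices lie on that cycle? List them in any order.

a, b, f, j, l

DFS with gray/black marking from a:
a gray
  c gray
    m gray
    m black
  c black
  f gray
    j gray
      b gray
        i gray
          k gray
          k black
        i black
        l gray
          l→a: a is gray → back edge
Back edge closes the cycle a → f → j → b → l → a; its vertices are {a, b, f, j, l}.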